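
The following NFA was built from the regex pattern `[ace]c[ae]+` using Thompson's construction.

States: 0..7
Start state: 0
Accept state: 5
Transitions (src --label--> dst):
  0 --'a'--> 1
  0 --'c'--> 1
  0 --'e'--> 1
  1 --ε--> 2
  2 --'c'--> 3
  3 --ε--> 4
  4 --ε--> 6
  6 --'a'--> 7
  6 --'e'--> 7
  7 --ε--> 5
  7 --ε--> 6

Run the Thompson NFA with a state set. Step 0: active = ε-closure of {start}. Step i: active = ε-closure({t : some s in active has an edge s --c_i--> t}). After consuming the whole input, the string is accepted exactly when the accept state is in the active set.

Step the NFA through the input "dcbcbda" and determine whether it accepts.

Answer: REJECT

Derivation:
S₀ = ε-closure({0}) = {0}
'd' @ 1: {}  — state set empty
rest 'cbcbda' ignored (set empty)
after full input: {}  (accept=5 not in)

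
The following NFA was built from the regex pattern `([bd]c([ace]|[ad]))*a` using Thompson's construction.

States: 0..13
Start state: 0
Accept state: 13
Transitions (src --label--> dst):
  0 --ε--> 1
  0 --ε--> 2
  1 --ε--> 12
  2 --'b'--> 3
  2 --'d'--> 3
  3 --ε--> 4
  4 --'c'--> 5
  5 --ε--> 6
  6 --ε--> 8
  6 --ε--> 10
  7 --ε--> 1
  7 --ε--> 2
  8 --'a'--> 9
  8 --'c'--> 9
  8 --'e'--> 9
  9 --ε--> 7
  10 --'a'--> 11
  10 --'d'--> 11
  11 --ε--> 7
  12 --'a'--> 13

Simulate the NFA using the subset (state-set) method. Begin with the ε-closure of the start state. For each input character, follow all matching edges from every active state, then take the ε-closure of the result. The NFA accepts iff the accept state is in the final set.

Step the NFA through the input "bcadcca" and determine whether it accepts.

S₀ = ε-closure({0}) = {0,1,2,12}
'b' @ 1: {3,4}
'c' @ 2: {5,6,8,10}
'a' @ 3: {1,2,7,9,11,12}
'd' @ 4: {3,4}
'c' @ 5: {5,6,8,10}
'c' @ 6: {1,2,7,9,12}
'a' @ 7: {13}  (accept∈set)
end set {13} — state 13 in

Answer: ACCEPT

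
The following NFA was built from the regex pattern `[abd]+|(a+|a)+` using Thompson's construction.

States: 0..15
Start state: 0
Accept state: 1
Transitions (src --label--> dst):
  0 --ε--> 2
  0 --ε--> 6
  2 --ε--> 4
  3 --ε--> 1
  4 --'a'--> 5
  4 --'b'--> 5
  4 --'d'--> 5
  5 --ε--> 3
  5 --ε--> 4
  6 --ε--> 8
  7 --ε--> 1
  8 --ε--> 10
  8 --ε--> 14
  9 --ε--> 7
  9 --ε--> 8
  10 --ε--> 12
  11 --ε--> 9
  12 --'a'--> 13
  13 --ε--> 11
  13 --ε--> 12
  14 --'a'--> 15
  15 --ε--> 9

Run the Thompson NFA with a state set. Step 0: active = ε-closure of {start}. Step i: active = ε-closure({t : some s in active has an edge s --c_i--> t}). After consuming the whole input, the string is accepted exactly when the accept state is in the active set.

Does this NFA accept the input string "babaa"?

start: ε-closure({0}) = {0,2,4,6,8,10,12,14}
'b' @ 1: {1,3,4,5}  (accept∈set)
'a' @ 2: {1,3,4,5}  (accept∈set)
'b' @ 3: {1,3,4,5}  (accept∈set)
'a' @ 4: {1,3,4,5}  (accept∈set)
'a' @ 5: {1,3,4,5}  (accept∈set)
end set {1,3,4,5} — state 1 in

Answer: ACCEPT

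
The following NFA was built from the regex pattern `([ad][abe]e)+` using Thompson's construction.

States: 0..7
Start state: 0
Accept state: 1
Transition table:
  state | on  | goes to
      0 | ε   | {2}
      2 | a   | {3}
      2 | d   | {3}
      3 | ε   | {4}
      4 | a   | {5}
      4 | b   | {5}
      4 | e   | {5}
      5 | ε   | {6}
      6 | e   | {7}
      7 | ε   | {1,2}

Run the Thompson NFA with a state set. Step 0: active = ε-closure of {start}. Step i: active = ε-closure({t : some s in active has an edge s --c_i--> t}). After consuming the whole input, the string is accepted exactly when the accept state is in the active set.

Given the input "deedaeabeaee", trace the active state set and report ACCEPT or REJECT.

initial (ε-close {0}): {0,2}
'd' @ 1: {3,4}
'e' @ 2: {5,6}
'e' @ 3: {1,2,7}  ✓accept
'd' @ 4: {3,4}
'a' @ 5: {5,6}
'e' @ 6: {1,2,7}  ✓accept
'a' @ 7: {3,4}
'b' @ 8: {5,6}
'e' @ 9: {1,2,7}  ✓accept
'a' @ 10: {3,4}
'e' @ 11: {5,6}
'e' @ 12: {1,2,7}  ✓accept
after full input: {1,2,7}  (accept=1 in)

Answer: ACCEPT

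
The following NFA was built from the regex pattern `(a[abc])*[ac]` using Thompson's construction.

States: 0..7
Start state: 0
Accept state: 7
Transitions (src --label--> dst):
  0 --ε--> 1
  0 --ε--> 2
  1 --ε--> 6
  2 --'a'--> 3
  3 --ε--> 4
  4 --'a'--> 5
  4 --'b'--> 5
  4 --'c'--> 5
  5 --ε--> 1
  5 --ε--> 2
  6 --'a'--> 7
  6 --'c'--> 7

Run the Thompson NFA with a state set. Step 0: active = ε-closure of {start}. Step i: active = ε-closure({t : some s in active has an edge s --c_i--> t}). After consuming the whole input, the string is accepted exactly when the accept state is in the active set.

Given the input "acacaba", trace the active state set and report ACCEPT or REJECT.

S₀ = ε-closure({0}) = {0,1,2,6}
'a' @ 1: {3,4,7}  ✓accept
'c' @ 2: {1,2,5,6}
'a' @ 3: {3,4,7}  ✓accept
'c' @ 4: {1,2,5,6}
'a' @ 5: {3,4,7}  ✓accept
'b' @ 6: {1,2,5,6}
'a' @ 7: {3,4,7}  ✓accept
end set {3,4,7} — state 7 in

Answer: ACCEPT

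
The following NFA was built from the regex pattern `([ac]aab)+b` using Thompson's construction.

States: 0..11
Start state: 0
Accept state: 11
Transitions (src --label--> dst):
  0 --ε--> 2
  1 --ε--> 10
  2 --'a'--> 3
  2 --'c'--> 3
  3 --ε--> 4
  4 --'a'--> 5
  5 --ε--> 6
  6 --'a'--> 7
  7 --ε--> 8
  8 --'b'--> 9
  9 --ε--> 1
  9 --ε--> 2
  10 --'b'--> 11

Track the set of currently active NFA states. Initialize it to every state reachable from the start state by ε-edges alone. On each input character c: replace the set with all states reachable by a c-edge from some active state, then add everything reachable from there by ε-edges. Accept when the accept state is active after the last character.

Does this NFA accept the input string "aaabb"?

Answer: ACCEPT

Steps:
start: ε-closure({0}) = {0,2}
'a' @ 1: {3,4}
'a' @ 2: {5,6}
'a' @ 3: {7,8}
'b' @ 4: {1,2,9,10}
'b' @ 5: {11}  [accepting]
final: {11}; accept 11 in set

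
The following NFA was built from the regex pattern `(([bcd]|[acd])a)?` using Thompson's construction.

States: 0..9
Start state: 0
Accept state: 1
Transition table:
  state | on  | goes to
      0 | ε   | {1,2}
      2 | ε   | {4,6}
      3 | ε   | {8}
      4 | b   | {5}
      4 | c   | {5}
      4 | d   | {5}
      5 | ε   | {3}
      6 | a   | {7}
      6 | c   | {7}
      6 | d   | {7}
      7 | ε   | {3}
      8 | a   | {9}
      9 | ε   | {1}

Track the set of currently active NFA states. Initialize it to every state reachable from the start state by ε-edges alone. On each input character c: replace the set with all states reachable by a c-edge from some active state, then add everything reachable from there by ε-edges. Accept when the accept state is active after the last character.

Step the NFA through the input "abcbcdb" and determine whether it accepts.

start: ε-closure({0}) = {0,1,2,4,6}
'a' @ 1: {3,7,8}
'b' @ 2: {}  — no active states
rest 'cbcdb' ignored (set empty)
after full input: {}  (accept=1 not in)

Answer: REJECT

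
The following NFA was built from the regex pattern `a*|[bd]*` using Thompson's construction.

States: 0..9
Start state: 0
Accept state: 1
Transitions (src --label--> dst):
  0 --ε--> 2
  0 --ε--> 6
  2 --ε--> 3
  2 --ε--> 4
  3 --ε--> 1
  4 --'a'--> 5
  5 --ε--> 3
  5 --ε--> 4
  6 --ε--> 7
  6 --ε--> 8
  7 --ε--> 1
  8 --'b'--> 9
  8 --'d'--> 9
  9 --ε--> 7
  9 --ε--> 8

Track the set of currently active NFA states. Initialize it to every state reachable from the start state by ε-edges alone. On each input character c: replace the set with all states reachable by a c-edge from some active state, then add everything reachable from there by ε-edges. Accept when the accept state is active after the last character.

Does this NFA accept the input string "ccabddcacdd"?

Answer: REJECT

Steps:
start: ε-closure({0}) = {0,1,2,3,4,6,7,8}
'c' @ 1: {}  — dead — no transitions
rest 'cabddcacdd' ignored (set empty)
end set {} — state 1 not in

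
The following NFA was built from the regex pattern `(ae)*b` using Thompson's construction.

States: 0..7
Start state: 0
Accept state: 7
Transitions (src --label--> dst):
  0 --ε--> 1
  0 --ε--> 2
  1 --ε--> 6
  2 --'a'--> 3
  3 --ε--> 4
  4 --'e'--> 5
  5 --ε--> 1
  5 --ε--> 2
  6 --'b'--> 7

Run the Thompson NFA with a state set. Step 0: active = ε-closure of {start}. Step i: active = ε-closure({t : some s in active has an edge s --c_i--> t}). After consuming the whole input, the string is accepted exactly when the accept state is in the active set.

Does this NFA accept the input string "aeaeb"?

start: ε-closure({0}) = {0,1,2,6}
'a' @ 1: {3,4}
'e' @ 2: {1,2,5,6}
'a' @ 3: {3,4}
'e' @ 4: {1,2,5,6}
'b' @ 5: {7}  (accept∈set)
end set {7} — state 7 in

Answer: ACCEPT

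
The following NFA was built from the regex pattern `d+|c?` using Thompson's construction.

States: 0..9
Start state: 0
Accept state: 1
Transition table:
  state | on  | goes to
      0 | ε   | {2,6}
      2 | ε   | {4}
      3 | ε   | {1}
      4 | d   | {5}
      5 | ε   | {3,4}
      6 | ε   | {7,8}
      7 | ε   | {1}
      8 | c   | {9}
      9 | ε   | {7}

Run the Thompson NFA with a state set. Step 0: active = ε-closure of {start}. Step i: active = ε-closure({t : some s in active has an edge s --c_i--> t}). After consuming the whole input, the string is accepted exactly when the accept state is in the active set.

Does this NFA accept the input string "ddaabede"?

initial (ε-close {0}): {0,1,2,4,6,7,8}
'd' @ 1: {1,3,4,5}  (accept∈set)
'd' @ 2: {1,3,4,5}  (accept∈set)
'a' @ 3: {}  — state set empty
rest 'abede' ignored (set empty)
end set {} — state 1 not in

Answer: REJECT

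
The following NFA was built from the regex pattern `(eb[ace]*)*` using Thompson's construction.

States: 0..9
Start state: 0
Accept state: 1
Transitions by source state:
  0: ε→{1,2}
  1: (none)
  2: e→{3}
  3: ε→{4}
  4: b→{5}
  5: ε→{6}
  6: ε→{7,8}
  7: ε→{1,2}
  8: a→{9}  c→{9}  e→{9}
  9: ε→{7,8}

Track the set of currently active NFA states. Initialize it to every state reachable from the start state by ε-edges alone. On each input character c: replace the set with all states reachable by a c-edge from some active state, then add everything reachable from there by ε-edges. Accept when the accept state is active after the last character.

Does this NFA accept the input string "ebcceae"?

start: ε-closure({0}) = {0,1,2}
'e' @ 1: {3,4}
'b' @ 2: {1,2,5,6,7,8}  ✓accept
'c' @ 3: {1,2,7,8,9}  ✓accept
'c' @ 4: {1,2,7,8,9}  ✓accept
'e' @ 5: {1,2,3,4,7,8,9}  ✓accept
'a' @ 6: {1,2,7,8,9}  ✓accept
'e' @ 7: {1,2,3,4,7,8,9}  ✓accept
after full input: {1,2,3,4,7,8,9}  (accept=1 in)

Answer: ACCEPT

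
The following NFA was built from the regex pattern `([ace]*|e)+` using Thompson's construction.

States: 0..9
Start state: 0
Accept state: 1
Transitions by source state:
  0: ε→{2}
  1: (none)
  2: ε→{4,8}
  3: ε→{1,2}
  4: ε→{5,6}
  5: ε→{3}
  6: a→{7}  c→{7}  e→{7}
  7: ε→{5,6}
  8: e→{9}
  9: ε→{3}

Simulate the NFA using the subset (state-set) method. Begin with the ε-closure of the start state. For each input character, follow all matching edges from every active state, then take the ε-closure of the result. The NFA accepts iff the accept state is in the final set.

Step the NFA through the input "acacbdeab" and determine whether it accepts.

initial (ε-close {0}): {0,1,2,3,4,5,6,8}
'a' @ 1: {1,2,3,4,5,6,7,8}  (accept∈set)
'c' @ 2: {1,2,3,4,5,6,7,8}  (accept∈set)
'a' @ 3: {1,2,3,4,5,6,7,8}  (accept∈set)
'c' @ 4: {1,2,3,4,5,6,7,8}  (accept∈set)
'b' @ 5: {}  — state set empty
rest 'deab' ignored (set empty)
end set {} — state 1 not in

Answer: REJECT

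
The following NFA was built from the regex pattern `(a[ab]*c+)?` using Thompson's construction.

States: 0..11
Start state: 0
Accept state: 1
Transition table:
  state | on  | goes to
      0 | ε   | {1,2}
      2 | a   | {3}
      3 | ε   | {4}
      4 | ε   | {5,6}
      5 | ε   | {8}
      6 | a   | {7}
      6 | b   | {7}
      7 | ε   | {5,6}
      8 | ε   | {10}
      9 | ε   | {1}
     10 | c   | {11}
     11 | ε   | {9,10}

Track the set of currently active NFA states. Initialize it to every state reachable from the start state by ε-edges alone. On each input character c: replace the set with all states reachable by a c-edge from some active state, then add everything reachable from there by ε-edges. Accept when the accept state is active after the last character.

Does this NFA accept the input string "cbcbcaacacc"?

initial (ε-close {0}): {0,1,2}
'c' @ 1: {}  — no active states
rest 'bcbcaacacc' ignored (set empty)
after full input: {}  (accept=1 not in)

Answer: REJECT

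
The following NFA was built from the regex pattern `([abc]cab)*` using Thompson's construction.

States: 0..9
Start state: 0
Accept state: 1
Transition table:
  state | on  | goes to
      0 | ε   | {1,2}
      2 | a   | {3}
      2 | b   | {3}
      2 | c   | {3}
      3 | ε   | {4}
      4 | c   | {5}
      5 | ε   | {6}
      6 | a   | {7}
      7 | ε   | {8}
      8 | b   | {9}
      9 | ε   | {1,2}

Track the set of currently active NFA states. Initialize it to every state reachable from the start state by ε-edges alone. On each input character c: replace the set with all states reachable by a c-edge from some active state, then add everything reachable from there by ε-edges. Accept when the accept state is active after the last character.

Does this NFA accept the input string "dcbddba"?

Answer: REJECT

Trace:
S₀ = ε-closure({0}) = {0,1,2}
'd' @ 1: {}  — no active states
rest 'cbddba' ignored (set empty)
final: {}; accept 1 not in set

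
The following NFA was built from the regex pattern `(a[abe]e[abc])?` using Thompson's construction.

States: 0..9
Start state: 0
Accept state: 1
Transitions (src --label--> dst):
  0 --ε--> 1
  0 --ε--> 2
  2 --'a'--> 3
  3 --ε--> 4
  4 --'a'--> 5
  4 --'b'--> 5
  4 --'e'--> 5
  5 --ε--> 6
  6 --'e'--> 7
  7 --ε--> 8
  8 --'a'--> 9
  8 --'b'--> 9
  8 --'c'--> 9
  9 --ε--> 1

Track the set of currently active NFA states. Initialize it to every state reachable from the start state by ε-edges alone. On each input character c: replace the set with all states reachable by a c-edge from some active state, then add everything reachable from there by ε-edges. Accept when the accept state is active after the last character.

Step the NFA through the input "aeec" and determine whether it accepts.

Answer: ACCEPT

Steps:
initial (ε-close {0}): {0,1,2}
'a' @ 1: {3,4}
'e' @ 2: {5,6}
'e' @ 3: {7,8}
'c' @ 4: {1,9}  (accept∈set)
end set {1,9} — state 1 in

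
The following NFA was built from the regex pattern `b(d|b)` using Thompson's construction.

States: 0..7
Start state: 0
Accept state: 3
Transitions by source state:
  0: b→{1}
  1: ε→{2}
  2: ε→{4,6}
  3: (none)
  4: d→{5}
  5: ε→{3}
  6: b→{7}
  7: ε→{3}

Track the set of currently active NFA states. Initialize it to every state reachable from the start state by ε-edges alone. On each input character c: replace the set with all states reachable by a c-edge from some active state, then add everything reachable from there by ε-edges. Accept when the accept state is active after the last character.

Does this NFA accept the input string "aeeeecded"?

initial (ε-close {0}): {0}
'a' @ 1: {}  — no active states
rest 'eeeecded' ignored (set empty)
after full input: {}  (accept=3 not in)

Answer: REJECT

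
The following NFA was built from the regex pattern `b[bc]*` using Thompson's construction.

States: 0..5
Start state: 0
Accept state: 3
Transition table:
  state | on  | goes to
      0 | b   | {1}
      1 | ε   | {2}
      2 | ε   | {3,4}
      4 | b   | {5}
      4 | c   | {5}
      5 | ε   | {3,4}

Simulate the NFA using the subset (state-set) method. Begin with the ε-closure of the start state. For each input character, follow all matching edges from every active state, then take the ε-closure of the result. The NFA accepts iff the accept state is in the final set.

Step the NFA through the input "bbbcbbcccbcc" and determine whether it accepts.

S₀ = ε-closure({0}) = {0}
'b' @ 1: {1,2,3,4}  [accepting]
'b' @ 2: {3,4,5}  [accepting]
'b' @ 3: {3,4,5}  [accepting]
'c' @ 4: {3,4,5}  [accepting]
'b' @ 5: {3,4,5}  [accepting]
'b' @ 6: {3,4,5}  [accepting]
'c' @ 7: {3,4,5}  [accepting]
'c' @ 8: {3,4,5}  [accepting]
'c' @ 9: {3,4,5}  [accepting]
'b' @ 10: {3,4,5}  [accepting]
'c' @ 11: {3,4,5}  [accepting]
'c' @ 12: {3,4,5}  [accepting]
after full input: {3,4,5}  (accept=3 in)

Answer: ACCEPT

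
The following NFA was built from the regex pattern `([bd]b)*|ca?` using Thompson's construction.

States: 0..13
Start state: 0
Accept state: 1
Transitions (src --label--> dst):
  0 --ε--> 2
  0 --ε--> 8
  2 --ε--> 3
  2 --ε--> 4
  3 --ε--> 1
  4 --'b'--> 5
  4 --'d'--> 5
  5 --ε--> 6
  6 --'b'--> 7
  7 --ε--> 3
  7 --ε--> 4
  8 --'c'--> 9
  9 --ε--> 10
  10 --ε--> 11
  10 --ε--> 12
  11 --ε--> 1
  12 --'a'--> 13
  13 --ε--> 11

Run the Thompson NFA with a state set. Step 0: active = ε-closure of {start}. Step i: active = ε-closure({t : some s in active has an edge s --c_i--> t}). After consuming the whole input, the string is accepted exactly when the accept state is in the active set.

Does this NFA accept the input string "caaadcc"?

Answer: REJECT

Trace:
start: ε-closure({0}) = {0,1,2,3,4,8}
'c' @ 1: {1,9,10,11,12}  (accept∈set)
'a' @ 2: {1,11,13}  (accept∈set)
'a' @ 3: {}  — dead — no transitions
rest 'adcc' ignored (set empty)
after full input: {}  (accept=1 not in)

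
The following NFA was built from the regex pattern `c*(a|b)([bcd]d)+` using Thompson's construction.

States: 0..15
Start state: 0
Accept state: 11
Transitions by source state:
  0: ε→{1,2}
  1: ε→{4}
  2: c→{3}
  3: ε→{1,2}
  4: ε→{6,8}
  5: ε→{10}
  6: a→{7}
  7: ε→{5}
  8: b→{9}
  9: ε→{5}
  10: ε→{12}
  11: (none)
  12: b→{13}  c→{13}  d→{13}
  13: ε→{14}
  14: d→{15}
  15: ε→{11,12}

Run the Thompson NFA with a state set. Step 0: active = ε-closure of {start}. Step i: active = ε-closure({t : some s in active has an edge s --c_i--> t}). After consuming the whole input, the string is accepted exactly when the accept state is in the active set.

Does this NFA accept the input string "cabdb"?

S₀ = ε-closure({0}) = {0,1,2,4,6,8}
'c' @ 1: {1,2,3,4,6,8}
'a' @ 2: {5,7,10,12}
'b' @ 3: {13,14}
'd' @ 4: {11,12,15}  (accept∈set)
'b' @ 5: {13,14}
final: {13,14}; accept 11 not in set

Answer: REJECT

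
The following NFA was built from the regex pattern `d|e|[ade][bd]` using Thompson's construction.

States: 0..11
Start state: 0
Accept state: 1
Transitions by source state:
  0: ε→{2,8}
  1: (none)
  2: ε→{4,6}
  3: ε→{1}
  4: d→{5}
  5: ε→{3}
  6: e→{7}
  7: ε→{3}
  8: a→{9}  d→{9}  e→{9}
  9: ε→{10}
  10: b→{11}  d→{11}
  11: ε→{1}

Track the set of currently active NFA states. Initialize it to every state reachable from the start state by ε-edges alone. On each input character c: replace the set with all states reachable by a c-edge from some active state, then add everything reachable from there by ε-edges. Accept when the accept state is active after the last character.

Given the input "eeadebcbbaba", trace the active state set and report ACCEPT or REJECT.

Answer: REJECT

Trace:
initial (ε-close {0}): {0,2,4,6,8}
'e' @ 1: {1,3,7,9,10}  ✓accept
'e' @ 2: {}  — no active states
rest 'adebcbbaba' ignored (set empty)
after full input: {}  (accept=1 not in)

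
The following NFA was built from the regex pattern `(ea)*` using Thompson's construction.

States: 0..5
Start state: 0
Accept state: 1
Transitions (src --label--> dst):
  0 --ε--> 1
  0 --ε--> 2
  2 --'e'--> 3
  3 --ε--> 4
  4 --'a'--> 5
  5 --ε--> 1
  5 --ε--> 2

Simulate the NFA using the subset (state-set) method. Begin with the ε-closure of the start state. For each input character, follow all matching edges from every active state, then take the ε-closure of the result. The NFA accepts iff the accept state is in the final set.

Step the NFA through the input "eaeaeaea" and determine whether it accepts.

Answer: ACCEPT

Trace:
S₀ = ε-closure({0}) = {0,1,2}
'e' @ 1: {3,4}
'a' @ 2: {1,2,5}  ✓accept
'e' @ 3: {3,4}
'a' @ 4: {1,2,5}  ✓accept
'e' @ 5: {3,4}
'a' @ 6: {1,2,5}  ✓accept
'e' @ 7: {3,4}
'a' @ 8: {1,2,5}  ✓accept
after full input: {1,2,5}  (accept=1 in)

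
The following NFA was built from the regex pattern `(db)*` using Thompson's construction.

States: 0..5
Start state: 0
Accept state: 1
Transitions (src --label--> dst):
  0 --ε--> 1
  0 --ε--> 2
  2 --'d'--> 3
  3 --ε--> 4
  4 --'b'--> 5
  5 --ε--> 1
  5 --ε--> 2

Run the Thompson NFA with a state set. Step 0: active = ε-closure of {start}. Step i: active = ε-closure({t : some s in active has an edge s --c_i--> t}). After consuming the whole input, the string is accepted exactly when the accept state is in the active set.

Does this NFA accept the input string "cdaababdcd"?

initial (ε-close {0}): {0,1,2}
'c' @ 1: {}  — state set empty
rest 'daababdcd' ignored (set empty)
final: {}; accept 1 not in set

Answer: REJECT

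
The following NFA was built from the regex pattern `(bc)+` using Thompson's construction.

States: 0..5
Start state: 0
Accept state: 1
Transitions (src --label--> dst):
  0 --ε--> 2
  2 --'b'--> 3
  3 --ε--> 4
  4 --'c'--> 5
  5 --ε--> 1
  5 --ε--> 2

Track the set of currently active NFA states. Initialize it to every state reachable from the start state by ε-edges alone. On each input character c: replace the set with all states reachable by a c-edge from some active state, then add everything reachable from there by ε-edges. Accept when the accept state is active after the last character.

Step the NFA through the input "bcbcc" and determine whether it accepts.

start: ε-closure({0}) = {0,2}
'b' @ 1: {3,4}
'c' @ 2: {1,2,5}  [accepting]
'b' @ 3: {3,4}
'c' @ 4: {1,2,5}  [accepting]
'c' @ 5: {}  — no active states
final: {}; accept 1 not in set

Answer: REJECT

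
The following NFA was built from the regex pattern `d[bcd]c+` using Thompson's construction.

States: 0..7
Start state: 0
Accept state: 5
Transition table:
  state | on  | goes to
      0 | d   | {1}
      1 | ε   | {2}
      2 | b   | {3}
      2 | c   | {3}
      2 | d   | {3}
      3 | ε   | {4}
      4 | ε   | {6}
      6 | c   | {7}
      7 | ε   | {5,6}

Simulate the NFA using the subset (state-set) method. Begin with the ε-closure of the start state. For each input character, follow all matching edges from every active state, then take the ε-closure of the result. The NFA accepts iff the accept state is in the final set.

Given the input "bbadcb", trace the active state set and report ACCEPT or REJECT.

Answer: REJECT

Trace:
start: ε-closure({0}) = {0}
'b' @ 1: {}  — no active states
rest 'badcb' ignored (set empty)
final: {}; accept 5 not in set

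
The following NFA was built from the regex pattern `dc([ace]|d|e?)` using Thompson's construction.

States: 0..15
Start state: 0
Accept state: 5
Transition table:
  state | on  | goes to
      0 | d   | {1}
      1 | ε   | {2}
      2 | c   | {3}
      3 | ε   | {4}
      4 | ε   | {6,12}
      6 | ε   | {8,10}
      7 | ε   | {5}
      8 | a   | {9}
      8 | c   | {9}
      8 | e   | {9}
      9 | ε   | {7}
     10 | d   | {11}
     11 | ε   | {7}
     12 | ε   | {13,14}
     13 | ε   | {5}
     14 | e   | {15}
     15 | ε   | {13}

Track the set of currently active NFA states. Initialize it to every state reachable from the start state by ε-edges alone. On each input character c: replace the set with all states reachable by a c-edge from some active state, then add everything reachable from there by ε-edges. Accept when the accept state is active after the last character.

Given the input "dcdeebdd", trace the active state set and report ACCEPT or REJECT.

Answer: REJECT

Steps:
initial (ε-close {0}): {0}
'd' @ 1: {1,2}
'c' @ 2: {3,4,5,6,8,10,12,13,14}  (accept∈set)
'd' @ 3: {5,7,11}  (accept∈set)
'e' @ 4: {}  — state set empty
rest 'ebdd' ignored (set empty)
after full input: {}  (accept=5 not in)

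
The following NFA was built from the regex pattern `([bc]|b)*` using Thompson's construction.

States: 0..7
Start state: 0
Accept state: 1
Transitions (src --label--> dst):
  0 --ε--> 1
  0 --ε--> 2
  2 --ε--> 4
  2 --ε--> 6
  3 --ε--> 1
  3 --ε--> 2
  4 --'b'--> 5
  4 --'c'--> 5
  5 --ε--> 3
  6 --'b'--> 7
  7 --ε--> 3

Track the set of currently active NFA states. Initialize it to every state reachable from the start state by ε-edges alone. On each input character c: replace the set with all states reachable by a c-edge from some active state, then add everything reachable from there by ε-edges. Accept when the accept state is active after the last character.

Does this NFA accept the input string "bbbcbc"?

Answer: ACCEPT

Derivation:
start: ε-closure({0}) = {0,1,2,4,6}
'b' @ 1: {1,2,3,4,5,6,7}  [accepting]
'b' @ 2: {1,2,3,4,5,6,7}  [accepting]
'b' @ 3: {1,2,3,4,5,6,7}  [accepting]
'c' @ 4: {1,2,3,4,5,6}  [accepting]
'b' @ 5: {1,2,3,4,5,6,7}  [accepting]
'c' @ 6: {1,2,3,4,5,6}  [accepting]
after full input: {1,2,3,4,5,6}  (accept=1 in)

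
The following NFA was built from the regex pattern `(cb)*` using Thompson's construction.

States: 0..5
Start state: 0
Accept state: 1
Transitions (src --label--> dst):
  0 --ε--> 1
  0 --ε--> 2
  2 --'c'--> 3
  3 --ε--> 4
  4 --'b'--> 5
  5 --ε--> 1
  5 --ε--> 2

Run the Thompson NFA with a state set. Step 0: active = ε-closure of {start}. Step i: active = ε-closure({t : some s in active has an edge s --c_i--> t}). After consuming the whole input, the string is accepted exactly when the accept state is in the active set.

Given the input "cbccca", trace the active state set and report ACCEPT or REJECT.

Answer: REJECT

Trace:
S₀ = ε-closure({0}) = {0,1,2}
'c' @ 1: {3,4}
'b' @ 2: {1,2,5}  ✓accept
'c' @ 3: {3,4}
'c' @ 4: {}  — state set empty
rest 'ca' ignored (set empty)
after full input: {}  (accept=1 not in)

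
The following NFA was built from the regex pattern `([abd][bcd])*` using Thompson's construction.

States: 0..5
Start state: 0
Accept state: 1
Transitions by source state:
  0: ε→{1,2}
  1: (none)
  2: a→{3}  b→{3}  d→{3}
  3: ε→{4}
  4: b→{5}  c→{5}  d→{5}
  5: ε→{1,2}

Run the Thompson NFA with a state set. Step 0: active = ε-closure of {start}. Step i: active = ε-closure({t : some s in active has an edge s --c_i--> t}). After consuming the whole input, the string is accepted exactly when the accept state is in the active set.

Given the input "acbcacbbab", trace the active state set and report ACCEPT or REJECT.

Answer: ACCEPT

Trace:
S₀ = ε-closure({0}) = {0,1,2}
'a' @ 1: {3,4}
'c' @ 2: {1,2,5}  ✓accept
'b' @ 3: {3,4}
'c' @ 4: {1,2,5}  ✓accept
'a' @ 5: {3,4}
'c' @ 6: {1,2,5}  ✓accept
'b' @ 7: {3,4}
'b' @ 8: {1,2,5}  ✓accept
'a' @ 9: {3,4}
'b' @ 10: {1,2,5}  ✓accept
end set {1,2,5} — state 1 in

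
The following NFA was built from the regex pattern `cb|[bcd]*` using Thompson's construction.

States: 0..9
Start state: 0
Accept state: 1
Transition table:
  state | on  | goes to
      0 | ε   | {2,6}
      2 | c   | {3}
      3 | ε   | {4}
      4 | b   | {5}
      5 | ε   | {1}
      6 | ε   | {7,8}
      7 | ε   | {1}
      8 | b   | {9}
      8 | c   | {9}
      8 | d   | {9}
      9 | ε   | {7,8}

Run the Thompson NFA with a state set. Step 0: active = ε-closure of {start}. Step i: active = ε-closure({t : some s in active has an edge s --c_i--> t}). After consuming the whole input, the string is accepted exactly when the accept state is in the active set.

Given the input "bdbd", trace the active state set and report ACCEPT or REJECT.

S₀ = ε-closure({0}) = {0,1,2,6,7,8}
'b' @ 1: {1,7,8,9}  [accepting]
'd' @ 2: {1,7,8,9}  [accepting]
'b' @ 3: {1,7,8,9}  [accepting]
'd' @ 4: {1,7,8,9}  [accepting]
final: {1,7,8,9}; accept 1 in set

Answer: ACCEPT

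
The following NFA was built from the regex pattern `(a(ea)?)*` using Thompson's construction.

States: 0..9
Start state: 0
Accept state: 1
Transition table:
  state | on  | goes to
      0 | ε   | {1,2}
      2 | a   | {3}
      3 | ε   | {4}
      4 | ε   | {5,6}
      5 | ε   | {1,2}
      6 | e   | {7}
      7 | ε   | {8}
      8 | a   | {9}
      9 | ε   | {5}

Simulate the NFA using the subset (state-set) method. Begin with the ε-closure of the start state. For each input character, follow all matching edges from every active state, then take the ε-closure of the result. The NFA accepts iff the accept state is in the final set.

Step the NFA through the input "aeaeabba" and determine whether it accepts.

Answer: REJECT

Derivation:
initial (ε-close {0}): {0,1,2}
'a' @ 1: {1,2,3,4,5,6}  ✓accept
'e' @ 2: {7,8}
'a' @ 3: {1,2,5,9}  ✓accept
'e' @ 4: {}  — dead — no transitions
rest 'abba' ignored (set empty)
after full input: {}  (accept=1 not in)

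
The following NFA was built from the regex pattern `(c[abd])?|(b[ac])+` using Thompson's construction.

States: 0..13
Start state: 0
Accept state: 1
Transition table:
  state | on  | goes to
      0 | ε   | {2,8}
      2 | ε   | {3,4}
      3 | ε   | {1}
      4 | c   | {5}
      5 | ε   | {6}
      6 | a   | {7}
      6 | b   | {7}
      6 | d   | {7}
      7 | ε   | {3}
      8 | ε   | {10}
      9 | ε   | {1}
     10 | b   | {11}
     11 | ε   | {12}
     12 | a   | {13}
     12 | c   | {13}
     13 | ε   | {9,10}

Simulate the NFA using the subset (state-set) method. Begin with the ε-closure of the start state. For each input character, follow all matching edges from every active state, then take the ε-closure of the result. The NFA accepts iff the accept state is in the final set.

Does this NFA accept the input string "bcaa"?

Answer: REJECT

Derivation:
S₀ = ε-closure({0}) = {0,1,2,3,4,8,10}
'b' @ 1: {11,12}
'c' @ 2: {1,9,10,13}  (accept∈set)
'a' @ 3: {}  — state set empty
rest 'a' ignored (set empty)
after full input: {}  (accept=1 not in)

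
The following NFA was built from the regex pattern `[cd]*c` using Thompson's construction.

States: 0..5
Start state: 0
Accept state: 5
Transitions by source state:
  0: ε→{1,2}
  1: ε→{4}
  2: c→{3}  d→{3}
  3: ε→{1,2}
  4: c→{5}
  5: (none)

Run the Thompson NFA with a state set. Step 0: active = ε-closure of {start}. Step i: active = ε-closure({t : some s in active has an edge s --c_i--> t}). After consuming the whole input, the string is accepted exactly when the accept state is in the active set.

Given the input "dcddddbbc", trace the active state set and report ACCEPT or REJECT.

start: ε-closure({0}) = {0,1,2,4}
'd' @ 1: {1,2,3,4}
'c' @ 2: {1,2,3,4,5}  ✓accept
'd' @ 3: {1,2,3,4}
'd' @ 4: {1,2,3,4}
'd' @ 5: {1,2,3,4}
'd' @ 6: {1,2,3,4}
'b' @ 7: {}  — state set empty
rest 'bc' ignored (set empty)
final: {}; accept 5 not in set

Answer: REJECT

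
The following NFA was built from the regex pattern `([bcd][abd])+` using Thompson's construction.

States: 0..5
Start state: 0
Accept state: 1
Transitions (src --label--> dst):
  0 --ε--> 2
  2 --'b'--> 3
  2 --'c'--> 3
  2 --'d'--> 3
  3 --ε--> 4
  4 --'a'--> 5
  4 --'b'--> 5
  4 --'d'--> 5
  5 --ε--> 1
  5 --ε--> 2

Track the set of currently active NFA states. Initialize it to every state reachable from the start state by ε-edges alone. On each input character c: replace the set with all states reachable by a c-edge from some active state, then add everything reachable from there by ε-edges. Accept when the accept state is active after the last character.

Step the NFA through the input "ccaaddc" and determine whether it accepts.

Answer: REJECT

Derivation:
S₀ = ε-closure({0}) = {0,2}
'c' @ 1: {3,4}
'c' @ 2: {}  — dead — no transitions
rest 'aaddc' ignored (set empty)
end set {} — state 1 not in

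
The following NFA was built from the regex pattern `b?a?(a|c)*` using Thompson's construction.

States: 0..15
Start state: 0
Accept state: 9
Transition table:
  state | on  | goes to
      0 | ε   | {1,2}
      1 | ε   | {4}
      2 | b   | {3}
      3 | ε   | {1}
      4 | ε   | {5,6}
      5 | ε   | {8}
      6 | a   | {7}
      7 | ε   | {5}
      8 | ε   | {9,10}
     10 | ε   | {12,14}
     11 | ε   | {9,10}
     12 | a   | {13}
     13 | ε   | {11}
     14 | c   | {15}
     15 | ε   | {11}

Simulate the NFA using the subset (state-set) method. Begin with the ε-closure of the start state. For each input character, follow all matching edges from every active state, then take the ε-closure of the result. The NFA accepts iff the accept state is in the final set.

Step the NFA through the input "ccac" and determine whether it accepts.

Answer: ACCEPT

Steps:
initial (ε-close {0}): {0,1,2,4,5,6,8,9,10,12,14}
'c' @ 1: {9,10,11,12,14,15}  ✓accept
'c' @ 2: {9,10,11,12,14,15}  ✓accept
'a' @ 3: {9,10,11,12,13,14}  ✓accept
'c' @ 4: {9,10,11,12,14,15}  ✓accept
after full input: {9,10,11,12,14,15}  (accept=9 in)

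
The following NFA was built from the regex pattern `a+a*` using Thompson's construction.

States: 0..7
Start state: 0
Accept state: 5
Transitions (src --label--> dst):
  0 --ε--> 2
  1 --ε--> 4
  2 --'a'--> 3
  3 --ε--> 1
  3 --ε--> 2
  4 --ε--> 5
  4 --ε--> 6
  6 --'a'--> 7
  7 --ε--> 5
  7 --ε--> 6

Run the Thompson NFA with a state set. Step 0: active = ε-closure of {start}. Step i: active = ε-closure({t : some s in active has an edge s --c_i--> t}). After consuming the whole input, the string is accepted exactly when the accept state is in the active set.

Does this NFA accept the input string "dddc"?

S₀ = ε-closure({0}) = {0,2}
'd' @ 1: {}  — dead — no transitions
rest 'ddc' ignored (set empty)
final: {}; accept 5 not in set

Answer: REJECT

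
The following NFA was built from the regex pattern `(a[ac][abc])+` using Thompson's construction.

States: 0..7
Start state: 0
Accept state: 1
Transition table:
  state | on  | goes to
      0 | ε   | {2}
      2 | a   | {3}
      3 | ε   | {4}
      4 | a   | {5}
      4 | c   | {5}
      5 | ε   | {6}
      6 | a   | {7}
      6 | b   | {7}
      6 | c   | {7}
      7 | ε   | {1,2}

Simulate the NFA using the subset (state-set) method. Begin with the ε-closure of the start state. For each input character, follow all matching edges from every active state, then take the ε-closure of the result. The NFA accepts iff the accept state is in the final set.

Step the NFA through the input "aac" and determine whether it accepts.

initial (ε-close {0}): {0,2}
'a' @ 1: {3,4}
'a' @ 2: {5,6}
'c' @ 3: {1,2,7}  [accepting]
end set {1,2,7} — state 1 in

Answer: ACCEPT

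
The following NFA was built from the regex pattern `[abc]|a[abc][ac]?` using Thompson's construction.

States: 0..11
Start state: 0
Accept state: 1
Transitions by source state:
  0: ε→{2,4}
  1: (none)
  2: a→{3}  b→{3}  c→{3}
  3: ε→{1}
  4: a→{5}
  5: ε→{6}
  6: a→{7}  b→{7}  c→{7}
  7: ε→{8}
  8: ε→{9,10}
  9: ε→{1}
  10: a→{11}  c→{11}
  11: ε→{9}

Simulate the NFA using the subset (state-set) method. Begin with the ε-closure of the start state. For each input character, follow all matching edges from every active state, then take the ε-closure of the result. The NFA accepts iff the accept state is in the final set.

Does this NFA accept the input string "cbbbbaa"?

S₀ = ε-closure({0}) = {0,2,4}
'c' @ 1: {1,3}  (accept∈set)
'b' @ 2: {}  — no active states
rest 'bbbaa' ignored (set empty)
after full input: {}  (accept=1 not in)

Answer: REJECT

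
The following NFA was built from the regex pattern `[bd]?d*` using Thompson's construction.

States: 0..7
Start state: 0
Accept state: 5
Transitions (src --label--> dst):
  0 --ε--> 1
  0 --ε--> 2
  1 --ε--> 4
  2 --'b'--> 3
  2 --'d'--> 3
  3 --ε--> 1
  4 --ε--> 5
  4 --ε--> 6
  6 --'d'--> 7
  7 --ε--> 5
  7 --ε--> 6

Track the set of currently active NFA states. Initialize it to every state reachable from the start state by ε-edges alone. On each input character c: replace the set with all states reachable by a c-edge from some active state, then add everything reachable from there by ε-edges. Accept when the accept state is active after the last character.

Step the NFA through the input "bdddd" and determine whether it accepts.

S₀ = ε-closure({0}) = {0,1,2,4,5,6}
'b' @ 1: {1,3,4,5,6}  (accept∈set)
'd' @ 2: {5,6,7}  (accept∈set)
'd' @ 3: {5,6,7}  (accept∈set)
'd' @ 4: {5,6,7}  (accept∈set)
'd' @ 5: {5,6,7}  (accept∈set)
end set {5,6,7} — state 5 in

Answer: ACCEPT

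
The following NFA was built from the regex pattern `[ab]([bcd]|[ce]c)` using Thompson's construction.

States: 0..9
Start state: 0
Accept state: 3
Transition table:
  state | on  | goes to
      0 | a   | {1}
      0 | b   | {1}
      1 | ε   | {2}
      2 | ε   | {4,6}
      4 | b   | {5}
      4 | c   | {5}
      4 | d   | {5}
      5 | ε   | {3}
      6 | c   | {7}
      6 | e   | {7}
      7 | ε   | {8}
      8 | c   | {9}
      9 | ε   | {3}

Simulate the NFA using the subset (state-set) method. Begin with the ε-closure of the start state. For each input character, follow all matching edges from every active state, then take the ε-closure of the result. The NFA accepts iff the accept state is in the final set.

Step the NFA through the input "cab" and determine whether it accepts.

Answer: REJECT

Derivation:
S₀ = ε-closure({0}) = {0}
'c' @ 1: {}  — dead — no transitions
rest 'ab' ignored (set empty)
final: {}; accept 3 not in set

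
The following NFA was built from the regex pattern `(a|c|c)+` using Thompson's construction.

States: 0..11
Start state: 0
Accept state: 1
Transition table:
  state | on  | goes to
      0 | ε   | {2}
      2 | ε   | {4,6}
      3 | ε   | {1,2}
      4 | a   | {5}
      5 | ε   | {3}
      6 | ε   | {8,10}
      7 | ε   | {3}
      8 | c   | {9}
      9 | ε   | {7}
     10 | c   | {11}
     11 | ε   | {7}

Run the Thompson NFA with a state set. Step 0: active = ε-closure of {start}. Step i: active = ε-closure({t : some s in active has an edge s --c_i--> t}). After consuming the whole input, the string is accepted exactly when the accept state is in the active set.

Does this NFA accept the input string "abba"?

Answer: REJECT

Steps:
initial (ε-close {0}): {0,2,4,6,8,10}
'a' @ 1: {1,2,3,4,5,6,8,10}  [accepting]
'b' @ 2: {}  — state set empty
rest 'ba' ignored (set empty)
final: {}; accept 1 not in set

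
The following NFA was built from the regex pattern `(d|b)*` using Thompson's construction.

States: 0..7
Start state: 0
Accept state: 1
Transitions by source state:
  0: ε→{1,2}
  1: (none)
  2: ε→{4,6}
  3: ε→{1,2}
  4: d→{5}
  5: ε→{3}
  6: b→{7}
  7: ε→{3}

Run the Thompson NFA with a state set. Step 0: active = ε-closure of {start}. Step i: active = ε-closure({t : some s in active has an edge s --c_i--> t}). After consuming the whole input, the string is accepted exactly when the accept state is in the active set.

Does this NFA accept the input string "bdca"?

initial (ε-close {0}): {0,1,2,4,6}
'b' @ 1: {1,2,3,4,6,7}  (accept∈set)
'd' @ 2: {1,2,3,4,5,6}  (accept∈set)
'c' @ 3: {}  — dead — no transitions
rest 'a' ignored (set empty)
end set {} — state 1 not in

Answer: REJECT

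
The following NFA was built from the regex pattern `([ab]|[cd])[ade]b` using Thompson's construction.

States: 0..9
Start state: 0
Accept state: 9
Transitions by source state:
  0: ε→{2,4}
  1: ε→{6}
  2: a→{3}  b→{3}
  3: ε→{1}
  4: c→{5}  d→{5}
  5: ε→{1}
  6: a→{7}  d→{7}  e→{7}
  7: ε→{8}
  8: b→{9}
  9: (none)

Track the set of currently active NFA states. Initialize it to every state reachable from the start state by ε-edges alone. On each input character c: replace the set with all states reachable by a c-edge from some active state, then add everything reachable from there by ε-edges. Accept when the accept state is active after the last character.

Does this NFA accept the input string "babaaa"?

Answer: REJECT

Steps:
start: ε-closure({0}) = {0,2,4}
'b' @ 1: {1,3,6}
'a' @ 2: {7,8}
'b' @ 3: {9}  ✓accept
'a' @ 4: {}  — no active states
rest 'aa' ignored (set empty)
after full input: {}  (accept=9 not in)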